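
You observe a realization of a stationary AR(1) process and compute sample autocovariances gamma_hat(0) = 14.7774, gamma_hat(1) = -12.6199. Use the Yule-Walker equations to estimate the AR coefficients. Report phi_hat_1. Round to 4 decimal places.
\hat\phi_{1} = -0.8540

The Yule-Walker equations for an AR(p) process read, in matrix form,
  Gamma_p phi = r_p,   with   (Gamma_p)_{ij} = gamma(|i - j|),
                       (r_p)_i = gamma(i),   i,j = 1..p.
Substitute the sample gammas (Toeplitz matrix and right-hand side of size 1):
  Gamma_p = [[14.7774]]
  r_p     = [-12.6199]
With p = 1 this is the single equation gamma(0) phi_1 = gamma(1):
  phi_hat_1 = gamma(1) / gamma(0) = -12.6199 / 14.7774 = -0.8540.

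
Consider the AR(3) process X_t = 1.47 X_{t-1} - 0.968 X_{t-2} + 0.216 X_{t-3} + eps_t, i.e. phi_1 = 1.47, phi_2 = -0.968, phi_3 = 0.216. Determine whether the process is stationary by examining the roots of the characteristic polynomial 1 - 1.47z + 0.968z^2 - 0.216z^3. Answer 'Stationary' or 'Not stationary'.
\text{Stationary}

The AR(p) characteristic polynomial is P(z) = 1 - 1.47z + 0.968z^2 - 0.216z^3.
Stationarity requires all roots to lie outside the unit circle, i.e. |z| > 1 for every root.
Degree 3: look for a simple real root z0 first, then factor out (1 - z/z0) and solve the remaining quadratic.
Testing z0 = 2.5: P(2.5) = 1 + (-1.47)(2.5) + (0.968)(2.5)^2 + (-0.216)(2.5)^3
  = 1 + (-3.675) + (6.05) + (-3.375) = 0.  So z_0 = 2.5 is a root, |z_0| = 2.5.
Divide out the factor (1 - 0.4 z) = (1 - z/z0) (since 1/z0 = 0.4):
  P(z) = (1 - 0.4 z)(1 + (-1.07) z + (0.54) z^2)
  [check: z-coef -1.07 - (0.4) = -1.47; z^2-coef 0.54 - (0.4)(-1.07) = 0.968; z^3-coef -(0.4)(0.54) = -0.216.]
Remaining roots from the quadratic factor 1 + (-1.07) z + (0.54) z^2:
  Set 1 + (-1.07) z + (0.54) z^2 = 0, i.e. a z^2 + b z + c = 0 with a = 0.54, b = -1.07, c = 1.
  Discriminant D = b^2 - 4ac = (-1.07)^2 - 4*(0.54)*1 = 1.1449 - (2.16) = -1.0151.
  D < 0, so the roots are the complex-conjugate pair z = (-b +/- i sqrt(-D)) / (2a) = 0.9907 +/- 0.9329i.
  For a conjugate pair |z|^2 = z * conj(z) = (product of roots) = c/a = 1/(0.54) = 1.851852, so |z| = sqrt(1.851852) = 1.3608 for both roots.
Moduli of all roots: 2.5000, 1.3608, 1.3608.
All moduli strictly greater than 1? Yes.
Verdict: Stationary.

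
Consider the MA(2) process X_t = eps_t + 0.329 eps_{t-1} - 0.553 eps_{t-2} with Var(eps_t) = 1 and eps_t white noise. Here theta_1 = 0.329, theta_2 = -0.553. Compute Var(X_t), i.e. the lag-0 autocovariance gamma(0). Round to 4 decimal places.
\gamma(0) = 1.4141

For an MA(q) process X_t = eps_t + sum_i theta_i eps_{t-i} with
Var(eps_t) = sigma^2, the variance is
  gamma(0) = sigma^2 * (1 + sum_i theta_i^2).
  sum_i theta_i^2 = (0.329)^2 + (-0.553)^2 = 0.108241 + 0.305809 = 0.41405.
  gamma(0) = 1 * (1 + 0.41405) = 1 * 1.41405 = 1.41405, which rounds to 1.4141.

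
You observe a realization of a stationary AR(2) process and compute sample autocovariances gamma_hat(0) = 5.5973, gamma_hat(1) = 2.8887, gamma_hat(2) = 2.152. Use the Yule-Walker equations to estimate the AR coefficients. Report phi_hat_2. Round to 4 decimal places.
\hat\phi_{2} = 0.1610

The Yule-Walker equations for an AR(p) process read, in matrix form,
  Gamma_p phi = r_p,   with   (Gamma_p)_{ij} = gamma(|i - j|),
                       (r_p)_i = gamma(i),   i,j = 1..p.
Substitute the sample gammas (Toeplitz matrix and right-hand side of size 2):
  Gamma_p = [[5.5973, 2.8887], [2.8887, 5.5973]]
  r_p     = [2.8887, 2.152]
Written out:
  5.5973 phi_1 + 2.8887 phi_2 = 2.8887
  2.8887 phi_1 + 5.5973 phi_2 = 2.152
Solve by Cramer's rule:
  det = gamma(0)^2 - gamma(1)^2 = (5.5973)^2 - (2.8887)^2 = 31.32976729 - 8.34458769 = 22.9851796
  phi_hat_1 = [gamma(1) gamma(0) - gamma(1) gamma(2)] / det = [(2.8887)(5.5973) - (2.8887)(2.152)] / 22.9851796 = 9.95243811 / 22.9851796 = 0.433
  phi_hat_2 = [gamma(0) gamma(2) - gamma(1)^2] / det = [(5.5973)(2.152) - (2.8887)^2] / 22.9851796 = 3.70080191 / 22.9851796 = 0.161
So phi_hat = [0.4330, 0.1610].
Therefore phi_hat_2 = 0.1610.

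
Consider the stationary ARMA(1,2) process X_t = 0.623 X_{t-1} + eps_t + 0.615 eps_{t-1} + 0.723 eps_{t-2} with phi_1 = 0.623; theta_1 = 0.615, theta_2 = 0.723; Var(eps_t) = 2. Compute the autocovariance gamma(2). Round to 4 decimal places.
\gamma(2) = 8.1263

Multiply the model equation by X_{t-k} and take expectations. With theta_0 = psi_0 = 1 and psi_j the MA(infinity) weights, this gives
  gamma(k) - sum_i phi_i gamma(k-i) = c_k,
  c_k = sigma^2 * sum_{j=k..q} theta_j psi_{j-k}   (c_k = 0 for k > q),
using gamma(-m) = gamma(m).
psi-weights needed (psi_j = theta_j + sum_i phi_i psi_{j-i}):
  psi_1 = theta_1 + phi_1 = 0.615 + (0.623) = 1.238
  psi_2 = theta_2 + phi_1 psi_1 = 0.723 + (0.623)(1.238) = 1.494274
Right-hand sides:
  c_0 = sigma^2 (1 + theta_1 psi_1 + theta_2 psi_2) = 2 * (1 + (0.615)(1.238) + (0.723)(1.494274)) = 2 * 2.84173 = 5.68346
  c_1 = sigma^2 (theta_1 + theta_2 psi_1) = 2 * (0.615 + (0.723)(1.238)) = 3.020148
  c_2 = sigma^2 theta_2 = 2 * (0.723) = 1.446
Equations for k = 0 and k = 1 (AR order 1):
  gamma(0) = phi_1 gamma(1) + c_0
  gamma(1) = phi_1 gamma(0) + c_1
Substituting the second into the first: gamma(0) (1 - phi_1^2) = c_0 + phi_1 c_1, so
  gamma(0) = (c_0 + phi_1 c_1) / (1 - phi_1^2) = (5.68346 + (0.623)(3.020148)) / (1 - (0.623)^2) = 7.565012 / 0.611871 = 12.363737.
  gamma(1) = phi_1 gamma(0) + c_1 = (0.623)(12.363737) + (3.020148) = 10.722756.
For k = 2: gamma(2) = phi_1 gamma(1) + c_2
  = (0.623)(10.722756) + (1.446) = 8.126277.
Therefore gamma(2) = 8.1263 (to 4 decimal places).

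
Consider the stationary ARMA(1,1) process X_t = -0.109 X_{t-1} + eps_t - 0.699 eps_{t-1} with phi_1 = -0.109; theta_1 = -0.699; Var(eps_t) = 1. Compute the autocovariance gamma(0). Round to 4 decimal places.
\gamma(0) = 1.6607

Multiply the model equation by X_{t-k} and take expectations. With theta_0 = psi_0 = 1 and psi_j the MA(infinity) weights, this gives
  gamma(k) - sum_i phi_i gamma(k-i) = c_k,
  c_k = sigma^2 * sum_{j=k..q} theta_j psi_{j-k}   (c_k = 0 for k > q),
using gamma(-m) = gamma(m).
psi-weights needed (psi_j = theta_j + sum_i phi_i psi_{j-i}):
  psi_1 = theta_1 + phi_1 = -0.699 + (-0.109) = -0.808
Right-hand sides:
  c_0 = sigma^2 (1 + theta_1 psi_1) = 1 * (1 + (-0.699)(-0.808)) = 1 * 1.564792 = 1.564792
  c_1 = sigma^2 theta_1 = 1 * (-0.699) = -0.699
  c_2 = 0
Equations for k = 0 and k = 1 (AR order 1):
  gamma(0) = phi_1 gamma(1) + c_0
  gamma(1) = phi_1 gamma(0) + c_1
Substituting the second into the first: gamma(0) (1 - phi_1^2) = c_0 + phi_1 c_1, so
  gamma(0) = (c_0 + phi_1 c_1) / (1 - phi_1^2) = (1.564792 + (-0.109)(-0.699)) / (1 - (-0.109)^2) = 1.640983 / 0.988119 = 1.660714.
Therefore gamma(0) = 1.6607 (to 4 decimal places).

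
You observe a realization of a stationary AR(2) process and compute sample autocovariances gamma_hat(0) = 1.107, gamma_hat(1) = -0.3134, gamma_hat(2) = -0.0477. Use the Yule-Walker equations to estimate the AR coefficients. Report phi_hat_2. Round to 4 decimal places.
\hat\phi_{2} = -0.1340

The Yule-Walker equations for an AR(p) process read, in matrix form,
  Gamma_p phi = r_p,   with   (Gamma_p)_{ij} = gamma(|i - j|),
                       (r_p)_i = gamma(i),   i,j = 1..p.
Substitute the sample gammas (Toeplitz matrix and right-hand side of size 2):
  Gamma_p = [[1.107, -0.3134], [-0.3134, 1.107]]
  r_p     = [-0.3134, -0.0477]
Written out:
  1.107 phi_1 - 0.3134 phi_2 = -0.3134
  -0.3134 phi_1 + 1.107 phi_2 = -0.0477
Solve by Cramer's rule:
  det = gamma(0)^2 - gamma(1)^2 = (1.107)^2 - (-0.3134)^2 = 1.225449 - 0.09821956 = 1.12722944
  phi_hat_1 = [gamma(1) gamma(0) - gamma(1) gamma(2)] / det = [(-0.3134)(1.107) - (-0.3134)(-0.0477)] / 1.12722944 = -0.36188298 / 1.12722944 = -0.321
  phi_hat_2 = [gamma(0) gamma(2) - gamma(1)^2] / det = [(1.107)(-0.0477) - (-0.3134)^2] / 1.12722944 = -0.15102346 / 1.12722944 = -0.134
So phi_hat = [-0.3210, -0.1340].
Therefore phi_hat_2 = -0.1340.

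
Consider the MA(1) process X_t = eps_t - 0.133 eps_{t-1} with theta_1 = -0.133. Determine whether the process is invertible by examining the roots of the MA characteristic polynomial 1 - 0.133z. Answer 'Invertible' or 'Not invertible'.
\text{Invertible}

The MA(q) characteristic polynomial is P(z) = 1 - 0.133z.
Invertibility requires all roots to lie outside the unit circle, i.e. |z| > 1 for every root.
This is linear in z: 1 + (-0.133) z = 0  =>  z = -1/(-0.133) = 7.518797,  |z| = 7.518797.
Moduli of all roots: 7.5188.
All moduli strictly greater than 1? Yes.
Verdict: Invertible.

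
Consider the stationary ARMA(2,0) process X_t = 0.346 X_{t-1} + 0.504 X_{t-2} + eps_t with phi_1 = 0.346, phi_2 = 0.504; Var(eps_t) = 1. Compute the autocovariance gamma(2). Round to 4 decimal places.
\gamma(2) = 1.9462

Multiply the model equation by X_{t-k} and take expectations. With theta_0 = psi_0 = 1 and psi_j the MA(infinity) weights, this gives
  gamma(k) - sum_i phi_i gamma(k-i) = c_k,
  c_k = sigma^2 * sum_{j=k..q} theta_j psi_{j-k}   (c_k = 0 for k > q),
using gamma(-m) = gamma(m).
Pure AR (q = 0): c_0 = sigma^2 = 1, c_k = 0 for k >= 1.
Equations for k = 0, 1, 2 (AR order 2, c_2 = 0):
  (E0) gamma(0) = phi_1 gamma(1) + phi_2 gamma(2) + c_0
  (E1) gamma(1) = phi_1 gamma(0) + phi_2 gamma(1) + c_1
  (E2) gamma(2) = phi_1 gamma(1) + phi_2 gamma(0)
From (E1): gamma(1) = A gamma(0) + B with
  A = phi_1 / (1 - phi_2) = 0.346 / 0.496 = 0.697581,   B = c_1 / (1 - phi_2) = 0 / 0.496 = 0.
Insert (E2) into (E0): gamma(0) (1 - phi_2^2) = phi_1 (1 + phi_2) gamma(1) + c_0.
  phi_1 (1 + phi_2) = (0.346)(1.504) = 0.520384,   1 - phi_2^2 = 0.745984.
Replace gamma(1) by A gamma(0) + B and collect gamma(0):
  gamma(0) [0.745984 - (0.520384)(0.697581)] = c_0 = 1
  gamma(0) * 0.382974 = 1
  gamma(0) = 1 / 0.382974 = 2.611142.
  gamma(1) = A gamma(0) = (0.697581)(2.611142) = 1.821482.
  gamma(2) = phi_1 gamma(1) + phi_2 gamma(0) = (0.346)(1.821482) + (0.504)(2.611142) = 1.946248.
Therefore gamma(2) = 1.9462 (to 4 decimal places).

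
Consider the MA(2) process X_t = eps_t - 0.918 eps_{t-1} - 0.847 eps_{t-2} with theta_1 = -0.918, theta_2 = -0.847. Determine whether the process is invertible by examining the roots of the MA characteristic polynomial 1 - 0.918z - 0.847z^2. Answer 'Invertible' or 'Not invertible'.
\text{Not invertible}

The MA(q) characteristic polynomial is P(z) = 1 - 0.918z - 0.847z^2.
Invertibility requires all roots to lie outside the unit circle, i.e. |z| > 1 for every root.
Set 1 + (-0.918) z + (-0.847) z^2 = 0, i.e. a z^2 + b z + c = 0 with a = -0.847, b = -0.918, c = 1.
Discriminant D = b^2 - 4ac = (-0.918)^2 - 4*(-0.847)*1 = 0.842724 - (-3.388) = 4.230724.
D >= 0, so the roots are real: z = (-b +/- sqrt(D)) / (2a) = (0.918 +/- 2.056872) / (-1.694).
  z_1 = (0.918 + 2.056872) / (-1.694) = -1.7561,   |z_1| = 1.7561.
  z_2 = (0.918 - 2.056872) / (-1.694) = 0.6723,   |z_2| = 0.6723.
Moduli of all roots: 1.7561, 0.6723.
All moduli strictly greater than 1? No.
Verdict: Not invertible.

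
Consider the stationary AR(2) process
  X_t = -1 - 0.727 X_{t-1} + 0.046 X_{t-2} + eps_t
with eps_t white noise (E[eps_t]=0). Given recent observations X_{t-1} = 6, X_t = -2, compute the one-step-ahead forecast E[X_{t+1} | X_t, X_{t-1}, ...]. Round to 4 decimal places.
E[X_{t+1} \mid \mathcal F_t] = 0.7300

For an AR(p) model X_t = c + sum_i phi_i X_{t-i} + eps_t, the
one-step-ahead conditional mean is
  E[X_{t+1} | X_t, ...] = c + sum_i phi_i X_{t+1-i}.
Substitute known values:
  E[X_{t+1} | ...] = -1 + (-0.727) * (-2) + (0.046) * (6)
                   = 0.7300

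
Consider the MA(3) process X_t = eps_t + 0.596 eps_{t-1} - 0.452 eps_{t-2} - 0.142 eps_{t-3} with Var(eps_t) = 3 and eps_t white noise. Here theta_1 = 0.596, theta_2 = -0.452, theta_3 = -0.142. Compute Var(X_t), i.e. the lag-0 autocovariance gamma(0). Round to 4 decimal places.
\gamma(0) = 4.7391

For an MA(q) process X_t = eps_t + sum_i theta_i eps_{t-i} with
Var(eps_t) = sigma^2, the variance is
  gamma(0) = sigma^2 * (1 + sum_i theta_i^2).
  sum_i theta_i^2 = (0.596)^2 + (-0.452)^2 + (-0.142)^2 = 0.355216 + 0.204304 + 0.020164 = 0.579684.
  gamma(0) = 3 * (1 + 0.579684) = 3 * 1.579684 = 4.739052, which rounds to 4.7391.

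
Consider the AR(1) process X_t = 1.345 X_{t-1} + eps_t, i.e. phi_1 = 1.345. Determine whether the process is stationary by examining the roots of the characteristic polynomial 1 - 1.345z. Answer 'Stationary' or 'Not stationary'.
\text{Not stationary}

The AR(p) characteristic polynomial is P(z) = 1 - 1.345z.
Stationarity requires all roots to lie outside the unit circle, i.e. |z| > 1 for every root.
This is linear in z: 1 + (-1.345) z = 0  =>  z = -1/(-1.345) = 0.743494,  |z| = 0.743494.
Moduli of all roots: 0.7435.
All moduli strictly greater than 1? No.
Verdict: Not stationary.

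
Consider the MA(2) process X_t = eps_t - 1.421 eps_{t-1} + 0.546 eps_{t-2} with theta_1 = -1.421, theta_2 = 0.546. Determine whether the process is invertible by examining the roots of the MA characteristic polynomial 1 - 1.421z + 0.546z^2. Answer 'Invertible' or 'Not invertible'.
\text{Invertible}

The MA(q) characteristic polynomial is P(z) = 1 - 1.421z + 0.546z^2.
Invertibility requires all roots to lie outside the unit circle, i.e. |z| > 1 for every root.
Set 1 + (-1.421) z + (0.546) z^2 = 0, i.e. a z^2 + b z + c = 0 with a = 0.546, b = -1.421, c = 1.
Discriminant D = b^2 - 4ac = (-1.421)^2 - 4*(0.546)*1 = 2.019241 - (2.184) = -0.164759.
D < 0, so the roots are the complex-conjugate pair z = (-b +/- i sqrt(-D)) / (2a) = 1.3013 +/- 0.3717i.
For a conjugate pair |z|^2 = z * conj(z) = (product of roots) = c/a = 1/(0.546) = 1.831502, so |z| = sqrt(1.831502) = 1.3533 for both roots.
Moduli of all roots: 1.3533, 1.3533.
All moduli strictly greater than 1? Yes.
Verdict: Invertible.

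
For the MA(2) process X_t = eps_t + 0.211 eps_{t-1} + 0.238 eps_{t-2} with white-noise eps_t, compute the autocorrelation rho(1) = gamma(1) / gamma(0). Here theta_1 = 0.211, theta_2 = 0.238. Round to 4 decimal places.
\rho(1) = 0.2372

For an MA(q) process with theta_0 = 1, the autocovariance is
  gamma(k) = sigma^2 * sum_{i=0..q-k} theta_i * theta_{i+k},
and rho(k) = gamma(k) / gamma(0). Sigma^2 cancels.
  numerator   = (1)*(0.211) + (0.211)*(0.238) = 0.261218.
  denominator = (1)^2 + (0.211)^2 + (0.238)^2 = 1.101165.
  rho(1) = 0.261218 / 1.101165 = 0.2372.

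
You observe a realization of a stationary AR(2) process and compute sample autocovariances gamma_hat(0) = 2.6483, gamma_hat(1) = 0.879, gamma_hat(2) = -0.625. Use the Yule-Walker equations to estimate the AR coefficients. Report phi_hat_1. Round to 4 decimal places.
\hat\phi_{1} = 0.4610

The Yule-Walker equations for an AR(p) process read, in matrix form,
  Gamma_p phi = r_p,   with   (Gamma_p)_{ij} = gamma(|i - j|),
                       (r_p)_i = gamma(i),   i,j = 1..p.
Substitute the sample gammas (Toeplitz matrix and right-hand side of size 2):
  Gamma_p = [[2.6483, 0.879], [0.879, 2.6483]]
  r_p     = [0.879, -0.625]
Written out:
  2.6483 phi_1 + 0.879 phi_2 = 0.879
  0.879 phi_1 + 2.6483 phi_2 = -0.625
Solve by Cramer's rule:
  det = gamma(0)^2 - gamma(1)^2 = (2.6483)^2 - (0.879)^2 = 7.01349289 - 0.772641 = 6.24085189
  phi_hat_1 = [gamma(1) gamma(0) - gamma(1) gamma(2)] / det = [(0.879)(2.6483) - (0.879)(-0.625)] / 6.24085189 = 2.8772307 / 6.24085189 = 0.461
  phi_hat_2 = [gamma(0) gamma(2) - gamma(1)^2] / det = [(2.6483)(-0.625) - (0.879)^2] / 6.24085189 = -2.4278285 / 6.24085189 = -0.389
So phi_hat = [0.4610, -0.3890].
Therefore phi_hat_1 = 0.4610.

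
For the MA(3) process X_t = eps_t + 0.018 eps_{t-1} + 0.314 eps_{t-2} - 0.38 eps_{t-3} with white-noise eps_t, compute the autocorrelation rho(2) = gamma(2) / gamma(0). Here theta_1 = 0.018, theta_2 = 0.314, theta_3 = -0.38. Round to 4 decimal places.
\rho(2) = 0.2470

For an MA(q) process with theta_0 = 1, the autocovariance is
  gamma(k) = sigma^2 * sum_{i=0..q-k} theta_i * theta_{i+k},
and rho(k) = gamma(k) / gamma(0). Sigma^2 cancels.
  numerator   = (1)*(0.314) + (0.018)*(-0.38) = 0.30716.
  denominator = (1)^2 + (0.018)^2 + (0.314)^2 + (-0.38)^2 = 1.24332.
  rho(2) = 0.30716 / 1.24332 = 0.2470.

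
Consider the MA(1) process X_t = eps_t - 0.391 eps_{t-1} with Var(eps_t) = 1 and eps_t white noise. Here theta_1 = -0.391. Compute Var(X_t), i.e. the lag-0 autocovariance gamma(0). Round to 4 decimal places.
\gamma(0) = 1.1529

For an MA(q) process X_t = eps_t + sum_i theta_i eps_{t-i} with
Var(eps_t) = sigma^2, the variance is
  gamma(0) = sigma^2 * (1 + sum_i theta_i^2).
  sum_i theta_i^2 = (-0.391)^2 = 0.152881.
  gamma(0) = 1 * (1 + 0.152881) = 1 * 1.152881 = 1.152881, which rounds to 1.1529.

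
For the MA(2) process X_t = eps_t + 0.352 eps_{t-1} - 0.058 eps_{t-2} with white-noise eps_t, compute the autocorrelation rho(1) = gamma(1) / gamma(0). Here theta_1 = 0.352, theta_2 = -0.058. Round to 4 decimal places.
\rho(1) = 0.2941

For an MA(q) process with theta_0 = 1, the autocovariance is
  gamma(k) = sigma^2 * sum_{i=0..q-k} theta_i * theta_{i+k},
and rho(k) = gamma(k) / gamma(0). Sigma^2 cancels.
  numerator   = (1)*(0.352) + (0.352)*(-0.058) = 0.331584.
  denominator = (1)^2 + (0.352)^2 + (-0.058)^2 = 1.127268.
  rho(1) = 0.331584 / 1.127268 = 0.2941.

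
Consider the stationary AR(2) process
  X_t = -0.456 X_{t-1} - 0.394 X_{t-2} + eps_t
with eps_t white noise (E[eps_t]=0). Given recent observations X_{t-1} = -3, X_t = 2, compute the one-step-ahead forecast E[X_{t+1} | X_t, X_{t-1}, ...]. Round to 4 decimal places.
E[X_{t+1} \mid \mathcal F_t] = 0.2700

For an AR(p) model X_t = c + sum_i phi_i X_{t-i} + eps_t, the
one-step-ahead conditional mean is
  E[X_{t+1} | X_t, ...] = c + sum_i phi_i X_{t+1-i}.
Substitute known values:
  E[X_{t+1} | ...] = (-0.456) * (2) + (-0.394) * (-3)
                   = 0.2700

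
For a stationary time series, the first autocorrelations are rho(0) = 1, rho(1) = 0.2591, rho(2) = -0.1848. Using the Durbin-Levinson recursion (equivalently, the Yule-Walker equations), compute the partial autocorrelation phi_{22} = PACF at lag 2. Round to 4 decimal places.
\phi_{22} = -0.2701

The PACF at lag k is phi_{kk}, the last component of the solution
to the Yule-Walker system G_k phi = r_k where
  (G_k)_{ij} = rho(|i - j|), (r_k)_i = rho(i), i,j = 1..k.
Equivalently, Durbin-Levinson gives phi_{kk} iteratively:
  phi_{11} = rho(1)
  phi_{kk} = [rho(k) - sum_{j=1..k-1} phi_{k-1,j} rho(k-j)]
            / [1 - sum_{j=1..k-1} phi_{k-1,j} rho(j)],
  phi_{k,j} = phi_{k-1,j} - phi_{kk} phi_{k-1,k-j},  j = 1..k-1.
Step k = 1:
  phi_11 = rho(1) = 0.2591.
Step k = 2:
  phi_22 = [rho(2) - phi_11 rho(1)] / [1 - phi_11 rho(1)] = [-0.1848 - (0.2591)(0.2591)] / [1 - (0.2591)(0.2591)]
         = -0.25193281 / 0.93286719 = -0.2701.
Therefore phi_{22} = -0.2701.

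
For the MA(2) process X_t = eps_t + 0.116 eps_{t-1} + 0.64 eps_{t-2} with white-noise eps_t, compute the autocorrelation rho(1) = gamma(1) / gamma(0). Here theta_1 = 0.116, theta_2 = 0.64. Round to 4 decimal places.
\rho(1) = 0.1337

For an MA(q) process with theta_0 = 1, the autocovariance is
  gamma(k) = sigma^2 * sum_{i=0..q-k} theta_i * theta_{i+k},
and rho(k) = gamma(k) / gamma(0). Sigma^2 cancels.
  numerator   = (1)*(0.116) + (0.116)*(0.64) = 0.19024.
  denominator = (1)^2 + (0.116)^2 + (0.64)^2 = 1.423056.
  rho(1) = 0.19024 / 1.423056 = 0.1337.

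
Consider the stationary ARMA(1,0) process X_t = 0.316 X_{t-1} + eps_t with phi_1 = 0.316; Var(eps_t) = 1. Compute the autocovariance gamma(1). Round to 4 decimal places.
\gamma(1) = 0.3511

Multiply the model equation by X_{t-k} and take expectations. With theta_0 = psi_0 = 1 and psi_j the MA(infinity) weights, this gives
  gamma(k) - sum_i phi_i gamma(k-i) = c_k,
  c_k = sigma^2 * sum_{j=k..q} theta_j psi_{j-k}   (c_k = 0 for k > q),
using gamma(-m) = gamma(m).
Pure AR (q = 0): c_0 = sigma^2 = 1, c_k = 0 for k >= 1.
Equations for k = 0 and k = 1 (AR order 1):
  gamma(0) = phi_1 gamma(1) + c_0
  gamma(1) = phi_1 gamma(0) + c_1
Substituting the second into the first: gamma(0) (1 - phi_1^2) = c_0 + phi_1 c_1, so
  gamma(0) = c_0 / (1 - phi_1^2) = 1 / (1 - (0.316)^2) = 1 / 0.900144 = 1.110933.
  gamma(1) = phi_1 gamma(0) = (0.316)(1.110933) = 0.351055.
Therefore gamma(1) = 0.3511 (to 4 decimal places).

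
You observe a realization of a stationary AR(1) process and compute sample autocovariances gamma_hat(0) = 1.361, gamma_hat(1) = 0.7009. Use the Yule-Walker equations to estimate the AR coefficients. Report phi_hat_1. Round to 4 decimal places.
\hat\phi_{1} = 0.5150

The Yule-Walker equations for an AR(p) process read, in matrix form,
  Gamma_p phi = r_p,   with   (Gamma_p)_{ij} = gamma(|i - j|),
                       (r_p)_i = gamma(i),   i,j = 1..p.
Substitute the sample gammas (Toeplitz matrix and right-hand side of size 1):
  Gamma_p = [[1.361]]
  r_p     = [0.7009]
With p = 1 this is the single equation gamma(0) phi_1 = gamma(1):
  phi_hat_1 = gamma(1) / gamma(0) = 0.7009 / 1.361 = 0.5150.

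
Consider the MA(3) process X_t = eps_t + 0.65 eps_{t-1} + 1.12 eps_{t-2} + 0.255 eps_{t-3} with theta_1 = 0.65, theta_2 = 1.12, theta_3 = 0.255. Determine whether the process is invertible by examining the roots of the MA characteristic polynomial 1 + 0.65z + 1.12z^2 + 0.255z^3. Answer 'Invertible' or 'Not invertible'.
\text{Not invertible}

The MA(q) characteristic polynomial is P(z) = 1 + 0.65z + 1.12z^2 + 0.255z^3.
Invertibility requires all roots to lie outside the unit circle, i.e. |z| > 1 for every root.
Degree 3: look for a simple real root z0 first, then factor out (1 - z/z0) and solve the remaining quadratic.
Testing z0 = -4: P(-4) = 1 + (0.65)(-4) + (1.12)(-4)^2 + (0.255)(-4)^3
  = 1 + (-2.6) + (17.92) + (-16.32) = 0.  So z_0 = -4 is a root, |z_0| = 4.
Divide out the factor (1 + 0.25 z) = (1 - z/z0) (since 1/z0 = -0.25):
  P(z) = (1 + 0.25 z)(1 + (0.4) z + (1.02) z^2)
  [check: z-coef 0.4 - (-0.25) = 0.65; z^2-coef 1.02 - (-0.25)(0.4) = 1.12; z^3-coef -(-0.25)(1.02) = 0.255.]
Remaining roots from the quadratic factor 1 + (0.4) z + (1.02) z^2:
  Set 1 + (0.4) z + (1.02) z^2 = 0, i.e. a z^2 + b z + c = 0 with a = 1.02, b = 0.4, c = 1.
  Discriminant D = b^2 - 4ac = (0.4)^2 - 4*(1.02)*1 = 0.16 - (4.08) = -3.92.
  D < 0, so the roots are the complex-conjugate pair z = (-b +/- i sqrt(-D)) / (2a) = -0.1961 +/- 0.9705i.
  For a conjugate pair |z|^2 = z * conj(z) = (product of roots) = c/a = 1/(1.02) = 0.980392, so |z| = sqrt(0.980392) = 0.9901 for both roots.
Moduli of all roots: 4.0000, 0.9901, 0.9901.
All moduli strictly greater than 1? No.
Verdict: Not invertible.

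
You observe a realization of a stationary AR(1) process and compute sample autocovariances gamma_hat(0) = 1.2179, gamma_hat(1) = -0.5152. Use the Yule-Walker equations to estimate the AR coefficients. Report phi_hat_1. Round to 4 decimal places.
\hat\phi_{1} = -0.4230

The Yule-Walker equations for an AR(p) process read, in matrix form,
  Gamma_p phi = r_p,   with   (Gamma_p)_{ij} = gamma(|i - j|),
                       (r_p)_i = gamma(i),   i,j = 1..p.
Substitute the sample gammas (Toeplitz matrix and right-hand side of size 1):
  Gamma_p = [[1.2179]]
  r_p     = [-0.5152]
With p = 1 this is the single equation gamma(0) phi_1 = gamma(1):
  phi_hat_1 = gamma(1) / gamma(0) = -0.5152 / 1.2179 = -0.4230.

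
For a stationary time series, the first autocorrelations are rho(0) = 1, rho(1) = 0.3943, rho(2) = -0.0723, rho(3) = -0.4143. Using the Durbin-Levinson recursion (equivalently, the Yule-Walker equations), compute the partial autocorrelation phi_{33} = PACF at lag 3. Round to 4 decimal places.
\phi_{33} = -0.3470

The PACF at lag k is phi_{kk}, the last component of the solution
to the Yule-Walker system G_k phi = r_k where
  (G_k)_{ij} = rho(|i - j|), (r_k)_i = rho(i), i,j = 1..k.
Equivalently, Durbin-Levinson gives phi_{kk} iteratively:
  phi_{11} = rho(1)
  phi_{kk} = [rho(k) - sum_{j=1..k-1} phi_{k-1,j} rho(k-j)]
            / [1 - sum_{j=1..k-1} phi_{k-1,j} rho(j)],
  phi_{k,j} = phi_{k-1,j} - phi_{kk} phi_{k-1,k-j},  j = 1..k-1.
Step k = 1:
  phi_11 = rho(1) = 0.3943.
Step k = 2:
  phi_22 = [rho(2) - phi_11 rho(1)] / [1 - phi_11 rho(1)] = [-0.0723 - (0.3943)(0.3943)] / [1 - (0.3943)(0.3943)]
         = -0.22777249 / 0.84452751 = -0.269704.
  Update: phi_21 = phi_11 - phi_22 phi_11 = 0.3943 - (-0.269704)(0.3943) = 0.500644.
Step k = 3:
  phi_33 = [rho(3) - phi_21 rho(2) - phi_22 rho(1)] / [1 - phi_21 rho(1) - phi_22 rho(2)]
    numerator   = -0.4143 - (0.500644)(-0.0723) - (-0.269704)(0.3943) = -0.27175911
    denominator = 1 - (0.500644)(0.3943) - (-0.269704)(-0.0723) = 0.78309635
  phi_33 = -0.27175911 / 0.78309635 = -0.347.
Therefore phi_{33} = -0.3470.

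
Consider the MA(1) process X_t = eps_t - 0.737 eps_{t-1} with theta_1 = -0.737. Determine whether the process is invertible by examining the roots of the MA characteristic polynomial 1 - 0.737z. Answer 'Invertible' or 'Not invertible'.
\text{Invertible}

The MA(q) characteristic polynomial is P(z) = 1 - 0.737z.
Invertibility requires all roots to lie outside the unit circle, i.e. |z| > 1 for every root.
This is linear in z: 1 + (-0.737) z = 0  =>  z = -1/(-0.737) = 1.356852,  |z| = 1.356852.
Moduli of all roots: 1.3569.
All moduli strictly greater than 1? Yes.
Verdict: Invertible.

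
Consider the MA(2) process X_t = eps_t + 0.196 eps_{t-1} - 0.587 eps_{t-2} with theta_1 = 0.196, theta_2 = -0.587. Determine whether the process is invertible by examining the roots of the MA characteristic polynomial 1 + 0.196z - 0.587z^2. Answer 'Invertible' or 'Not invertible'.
\text{Invertible}

The MA(q) characteristic polynomial is P(z) = 1 + 0.196z - 0.587z^2.
Invertibility requires all roots to lie outside the unit circle, i.e. |z| > 1 for every root.
Set 1 + (0.196) z + (-0.587) z^2 = 0, i.e. a z^2 + b z + c = 0 with a = -0.587, b = 0.196, c = 1.
Discriminant D = b^2 - 4ac = (0.196)^2 - 4*(-0.587)*1 = 0.038416 - (-2.348) = 2.386416.
D >= 0, so the roots are real: z = (-b +/- sqrt(D)) / (2a) = (-0.196 +/- 1.544803) / (-1.174).
  z_1 = (-0.196 + 1.544803) / (-1.174) = -1.1489,   |z_1| = 1.1489.
  z_2 = (-0.196 - 1.544803) / (-1.174) = 1.4828,   |z_2| = 1.4828.
Moduli of all roots: 1.1489, 1.4828.
All moduli strictly greater than 1? Yes.
Verdict: Invertible.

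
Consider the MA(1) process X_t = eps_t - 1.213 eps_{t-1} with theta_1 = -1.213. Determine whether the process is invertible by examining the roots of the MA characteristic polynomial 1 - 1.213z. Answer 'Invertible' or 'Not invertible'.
\text{Not invertible}

The MA(q) characteristic polynomial is P(z) = 1 - 1.213z.
Invertibility requires all roots to lie outside the unit circle, i.e. |z| > 1 for every root.
This is linear in z: 1 + (-1.213) z = 0  =>  z = -1/(-1.213) = 0.824402,  |z| = 0.824402.
Moduli of all roots: 0.8244.
All moduli strictly greater than 1? No.
Verdict: Not invertible.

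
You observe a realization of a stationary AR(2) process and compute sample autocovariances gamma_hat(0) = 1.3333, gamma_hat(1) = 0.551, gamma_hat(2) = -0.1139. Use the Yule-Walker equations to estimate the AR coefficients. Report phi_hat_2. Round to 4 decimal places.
\hat\phi_{2} = -0.3090

The Yule-Walker equations for an AR(p) process read, in matrix form,
  Gamma_p phi = r_p,   with   (Gamma_p)_{ij} = gamma(|i - j|),
                       (r_p)_i = gamma(i),   i,j = 1..p.
Substitute the sample gammas (Toeplitz matrix and right-hand side of size 2):
  Gamma_p = [[1.3333, 0.551], [0.551, 1.3333]]
  r_p     = [0.551, -0.1139]
Written out:
  1.3333 phi_1 + 0.551 phi_2 = 0.551
  0.551 phi_1 + 1.3333 phi_2 = -0.1139
Solve by Cramer's rule:
  det = gamma(0)^2 - gamma(1)^2 = (1.3333)^2 - (0.551)^2 = 1.77768889 - 0.303601 = 1.47408789
  phi_hat_1 = [gamma(1) gamma(0) - gamma(1) gamma(2)] / det = [(0.551)(1.3333) - (0.551)(-0.1139)] / 1.47408789 = 0.7974072 / 1.47408789 = 0.5409
  phi_hat_2 = [gamma(0) gamma(2) - gamma(1)^2] / det = [(1.3333)(-0.1139) - (0.551)^2] / 1.47408789 = -0.45546387 / 1.47408789 = -0.309
So phi_hat = [0.5409, -0.3090].
Therefore phi_hat_2 = -0.3090.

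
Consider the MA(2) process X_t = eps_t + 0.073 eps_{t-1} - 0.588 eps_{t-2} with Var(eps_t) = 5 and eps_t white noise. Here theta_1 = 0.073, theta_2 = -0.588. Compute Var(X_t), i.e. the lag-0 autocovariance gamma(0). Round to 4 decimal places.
\gamma(0) = 6.7554

For an MA(q) process X_t = eps_t + sum_i theta_i eps_{t-i} with
Var(eps_t) = sigma^2, the variance is
  gamma(0) = sigma^2 * (1 + sum_i theta_i^2).
  sum_i theta_i^2 = (0.073)^2 + (-0.588)^2 = 0.005329 + 0.345744 = 0.351073.
  gamma(0) = 5 * (1 + 0.351073) = 5 * 1.351073 = 6.755365, which rounds to 6.7554.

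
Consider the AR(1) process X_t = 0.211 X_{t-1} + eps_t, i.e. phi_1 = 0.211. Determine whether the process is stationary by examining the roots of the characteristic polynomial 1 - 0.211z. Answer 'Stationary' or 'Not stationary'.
\text{Stationary}

The AR(p) characteristic polynomial is P(z) = 1 - 0.211z.
Stationarity requires all roots to lie outside the unit circle, i.e. |z| > 1 for every root.
This is linear in z: 1 + (-0.211) z = 0  =>  z = -1/(-0.211) = 4.739336,  |z| = 4.739336.
Moduli of all roots: 4.7393.
All moduli strictly greater than 1? Yes.
Verdict: Stationary.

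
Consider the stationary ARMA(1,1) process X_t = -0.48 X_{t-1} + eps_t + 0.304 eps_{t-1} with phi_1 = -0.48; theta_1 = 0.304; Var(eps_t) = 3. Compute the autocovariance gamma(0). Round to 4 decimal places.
\gamma(0) = 3.1207

Multiply the model equation by X_{t-k} and take expectations. With theta_0 = psi_0 = 1 and psi_j the MA(infinity) weights, this gives
  gamma(k) - sum_i phi_i gamma(k-i) = c_k,
  c_k = sigma^2 * sum_{j=k..q} theta_j psi_{j-k}   (c_k = 0 for k > q),
using gamma(-m) = gamma(m).
psi-weights needed (psi_j = theta_j + sum_i phi_i psi_{j-i}):
  psi_1 = theta_1 + phi_1 = 0.304 + (-0.48) = -0.176
Right-hand sides:
  c_0 = sigma^2 (1 + theta_1 psi_1) = 3 * (1 + (0.304)(-0.176)) = 3 * 0.946496 = 2.839488
  c_1 = sigma^2 theta_1 = 3 * (0.304) = 0.912
  c_2 = 0
Equations for k = 0 and k = 1 (AR order 1):
  gamma(0) = phi_1 gamma(1) + c_0
  gamma(1) = phi_1 gamma(0) + c_1
Substituting the second into the first: gamma(0) (1 - phi_1^2) = c_0 + phi_1 c_1, so
  gamma(0) = (c_0 + phi_1 c_1) / (1 - phi_1^2) = (2.839488 + (-0.48)(0.912)) / (1 - (-0.48)^2) = 2.401728 / 0.7696 = 3.120748.
Therefore gamma(0) = 3.1207 (to 4 decimal places).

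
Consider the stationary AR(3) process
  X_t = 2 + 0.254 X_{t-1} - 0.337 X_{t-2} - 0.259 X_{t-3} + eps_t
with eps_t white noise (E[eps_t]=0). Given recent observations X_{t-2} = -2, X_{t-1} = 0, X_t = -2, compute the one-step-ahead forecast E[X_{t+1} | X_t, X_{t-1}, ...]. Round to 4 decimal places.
E[X_{t+1} \mid \mathcal F_t] = 2.0100

For an AR(p) model X_t = c + sum_i phi_i X_{t-i} + eps_t, the
one-step-ahead conditional mean is
  E[X_{t+1} | X_t, ...] = c + sum_i phi_i X_{t+1-i}.
Substitute known values:
  E[X_{t+1} | ...] = 2 + (0.254) * (-2) + (-0.337) * (0) + (-0.259) * (-2)
                   = 2.0100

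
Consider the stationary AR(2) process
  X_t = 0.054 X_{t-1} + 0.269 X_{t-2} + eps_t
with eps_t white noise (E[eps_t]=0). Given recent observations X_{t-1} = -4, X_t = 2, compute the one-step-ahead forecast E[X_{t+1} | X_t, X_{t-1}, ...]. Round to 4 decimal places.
E[X_{t+1} \mid \mathcal F_t] = -0.9680

For an AR(p) model X_t = c + sum_i phi_i X_{t-i} + eps_t, the
one-step-ahead conditional mean is
  E[X_{t+1} | X_t, ...] = c + sum_i phi_i X_{t+1-i}.
Substitute known values:
  E[X_{t+1} | ...] = (0.054) * (2) + (0.269) * (-4)
                   = -0.9680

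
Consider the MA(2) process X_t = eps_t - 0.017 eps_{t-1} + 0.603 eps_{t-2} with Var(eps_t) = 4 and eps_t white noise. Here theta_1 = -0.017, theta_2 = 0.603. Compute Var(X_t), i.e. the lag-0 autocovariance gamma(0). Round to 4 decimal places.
\gamma(0) = 5.4556

For an MA(q) process X_t = eps_t + sum_i theta_i eps_{t-i} with
Var(eps_t) = sigma^2, the variance is
  gamma(0) = sigma^2 * (1 + sum_i theta_i^2).
  sum_i theta_i^2 = (-0.017)^2 + (0.603)^2 = 0.000289 + 0.363609 = 0.363898.
  gamma(0) = 4 * (1 + 0.363898) = 4 * 1.363898 = 5.455592, which rounds to 5.4556.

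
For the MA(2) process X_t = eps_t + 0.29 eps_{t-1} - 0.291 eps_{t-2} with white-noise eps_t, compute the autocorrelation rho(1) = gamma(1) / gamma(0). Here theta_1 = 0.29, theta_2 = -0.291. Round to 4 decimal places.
\rho(1) = 0.1759

For an MA(q) process with theta_0 = 1, the autocovariance is
  gamma(k) = sigma^2 * sum_{i=0..q-k} theta_i * theta_{i+k},
and rho(k) = gamma(k) / gamma(0). Sigma^2 cancels.
  numerator   = (1)*(0.29) + (0.29)*(-0.291) = 0.20561.
  denominator = (1)^2 + (0.29)^2 + (-0.291)^2 = 1.168781.
  rho(1) = 0.20561 / 1.168781 = 0.1759.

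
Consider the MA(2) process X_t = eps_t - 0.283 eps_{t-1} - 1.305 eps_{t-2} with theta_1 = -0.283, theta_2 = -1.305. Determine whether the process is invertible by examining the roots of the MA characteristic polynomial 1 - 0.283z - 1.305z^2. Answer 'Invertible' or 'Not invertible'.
\text{Not invertible}

The MA(q) characteristic polynomial is P(z) = 1 - 0.283z - 1.305z^2.
Invertibility requires all roots to lie outside the unit circle, i.e. |z| > 1 for every root.
Set 1 + (-0.283) z + (-1.305) z^2 = 0, i.e. a z^2 + b z + c = 0 with a = -1.305, b = -0.283, c = 1.
Discriminant D = b^2 - 4ac = (-0.283)^2 - 4*(-1.305)*1 = 0.080089 - (-5.22) = 5.300089.
D >= 0, so the roots are real: z = (-b +/- sqrt(D)) / (2a) = (0.283 +/- 2.302192) / (-2.61).
  z_1 = (0.283 + 2.302192) / (-2.61) = -0.9905,   |z_1| = 0.9905.
  z_2 = (0.283 - 2.302192) / (-2.61) = 0.7736,   |z_2| = 0.7736.
Moduli of all roots: 0.9905, 0.7736.
All moduli strictly greater than 1? No.
Verdict: Not invertible.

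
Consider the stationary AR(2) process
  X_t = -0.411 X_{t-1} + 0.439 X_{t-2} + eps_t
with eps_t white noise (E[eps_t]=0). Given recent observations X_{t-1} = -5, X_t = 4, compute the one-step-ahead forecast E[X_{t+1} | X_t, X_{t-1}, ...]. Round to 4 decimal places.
E[X_{t+1} \mid \mathcal F_t] = -3.8390

For an AR(p) model X_t = c + sum_i phi_i X_{t-i} + eps_t, the
one-step-ahead conditional mean is
  E[X_{t+1} | X_t, ...] = c + sum_i phi_i X_{t+1-i}.
Substitute known values:
  E[X_{t+1} | ...] = (-0.411) * (4) + (0.439) * (-5)
                   = -3.8390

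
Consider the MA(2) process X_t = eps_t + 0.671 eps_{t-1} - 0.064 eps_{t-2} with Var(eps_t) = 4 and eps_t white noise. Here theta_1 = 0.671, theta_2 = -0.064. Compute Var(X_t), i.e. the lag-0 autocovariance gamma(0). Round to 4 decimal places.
\gamma(0) = 5.8173

For an MA(q) process X_t = eps_t + sum_i theta_i eps_{t-i} with
Var(eps_t) = sigma^2, the variance is
  gamma(0) = sigma^2 * (1 + sum_i theta_i^2).
  sum_i theta_i^2 = (0.671)^2 + (-0.064)^2 = 0.450241 + 0.004096 = 0.454337.
  gamma(0) = 4 * (1 + 0.454337) = 4 * 1.454337 = 5.817348, which rounds to 5.8173.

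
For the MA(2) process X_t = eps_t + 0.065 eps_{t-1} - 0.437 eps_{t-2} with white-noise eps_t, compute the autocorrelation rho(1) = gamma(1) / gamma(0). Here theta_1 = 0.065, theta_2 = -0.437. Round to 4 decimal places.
\rho(1) = 0.0306

For an MA(q) process with theta_0 = 1, the autocovariance is
  gamma(k) = sigma^2 * sum_{i=0..q-k} theta_i * theta_{i+k},
and rho(k) = gamma(k) / gamma(0). Sigma^2 cancels.
  numerator   = (1)*(0.065) + (0.065)*(-0.437) = 0.036595.
  denominator = (1)^2 + (0.065)^2 + (-0.437)^2 = 1.195194.
  rho(1) = 0.036595 / 1.195194 = 0.0306.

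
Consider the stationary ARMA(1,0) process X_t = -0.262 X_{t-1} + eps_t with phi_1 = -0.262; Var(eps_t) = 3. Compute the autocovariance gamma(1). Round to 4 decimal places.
\gamma(1) = -0.8439

Multiply the model equation by X_{t-k} and take expectations. With theta_0 = psi_0 = 1 and psi_j the MA(infinity) weights, this gives
  gamma(k) - sum_i phi_i gamma(k-i) = c_k,
  c_k = sigma^2 * sum_{j=k..q} theta_j psi_{j-k}   (c_k = 0 for k > q),
using gamma(-m) = gamma(m).
Pure AR (q = 0): c_0 = sigma^2 = 3, c_k = 0 for k >= 1.
Equations for k = 0 and k = 1 (AR order 1):
  gamma(0) = phi_1 gamma(1) + c_0
  gamma(1) = phi_1 gamma(0) + c_1
Substituting the second into the first: gamma(0) (1 - phi_1^2) = c_0 + phi_1 c_1, so
  gamma(0) = c_0 / (1 - phi_1^2) = 3 / (1 - (-0.262)^2) = 3 / 0.931356 = 3.22111.
  gamma(1) = phi_1 gamma(0) = (-0.262)(3.22111) = -0.843931.
Therefore gamma(1) = -0.8439 (to 4 decimal places).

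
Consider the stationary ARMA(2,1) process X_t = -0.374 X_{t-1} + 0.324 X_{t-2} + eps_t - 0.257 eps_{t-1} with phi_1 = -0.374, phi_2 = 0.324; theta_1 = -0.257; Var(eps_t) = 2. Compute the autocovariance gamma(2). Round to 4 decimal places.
\gamma(2) = 2.5932

Multiply the model equation by X_{t-k} and take expectations. With theta_0 = psi_0 = 1 and psi_j the MA(infinity) weights, this gives
  gamma(k) - sum_i phi_i gamma(k-i) = c_k,
  c_k = sigma^2 * sum_{j=k..q} theta_j psi_{j-k}   (c_k = 0 for k > q),
using gamma(-m) = gamma(m).
psi-weights needed (psi_j = theta_j + sum_i phi_i psi_{j-i}):
  psi_1 = theta_1 + phi_1 = -0.257 + (-0.374) = -0.631
Right-hand sides:
  c_0 = sigma^2 (1 + theta_1 psi_1) = 2 * (1 + (-0.257)(-0.631)) = 2 * 1.162167 = 2.324334
  c_1 = sigma^2 theta_1 = 2 * (-0.257) = -0.514
  c_2 = 0
Equations for k = 0, 1, 2 (AR order 2, c_2 = 0):
  (E0) gamma(0) = phi_1 gamma(1) + phi_2 gamma(2) + c_0
  (E1) gamma(1) = phi_1 gamma(0) + phi_2 gamma(1) + c_1
  (E2) gamma(2) = phi_1 gamma(1) + phi_2 gamma(0)
From (E1): gamma(1) = A gamma(0) + B with
  A = phi_1 / (1 - phi_2) = -0.374 / 0.676 = -0.553254,   B = c_1 / (1 - phi_2) = -0.514 / 0.676 = -0.760355.
Insert (E2) into (E0): gamma(0) (1 - phi_2^2) = phi_1 (1 + phi_2) gamma(1) + c_0.
  phi_1 (1 + phi_2) = (-0.374)(1.324) = -0.495176,   1 - phi_2^2 = 0.895024.
Replace gamma(1) by A gamma(0) + B and collect gamma(0):
  gamma(0) [0.895024 - (-0.495176)(-0.553254)] = (-0.495176)(-0.760355) + 2.324334
  gamma(0) * 0.621066 = 2.700844
  gamma(0) = 2.700844 / 0.621066 = 4.348725.
  gamma(1) = A gamma(0) + B = (-0.553254)(4.348725) + (-0.760355) = -3.166306.
  gamma(2) = phi_1 gamma(1) + phi_2 gamma(0) = (-0.374)(-3.166306) + (0.324)(4.348725) = 2.593185.
Therefore gamma(2) = 2.5932 (to 4 decimal places).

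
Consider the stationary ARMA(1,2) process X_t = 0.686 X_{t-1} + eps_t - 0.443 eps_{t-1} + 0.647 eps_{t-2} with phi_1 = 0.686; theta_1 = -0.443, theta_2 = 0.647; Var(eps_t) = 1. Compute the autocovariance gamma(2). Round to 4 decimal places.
\gamma(2) = 1.5379

Multiply the model equation by X_{t-k} and take expectations. With theta_0 = psi_0 = 1 and psi_j the MA(infinity) weights, this gives
  gamma(k) - sum_i phi_i gamma(k-i) = c_k,
  c_k = sigma^2 * sum_{j=k..q} theta_j psi_{j-k}   (c_k = 0 for k > q),
using gamma(-m) = gamma(m).
psi-weights needed (psi_j = theta_j + sum_i phi_i psi_{j-i}):
  psi_1 = theta_1 + phi_1 = -0.443 + (0.686) = 0.243
  psi_2 = theta_2 + phi_1 psi_1 = 0.647 + (0.686)(0.243) = 0.813698
Right-hand sides:
  c_0 = sigma^2 (1 + theta_1 psi_1 + theta_2 psi_2) = 1 * (1 + (-0.443)(0.243) + (0.647)(0.813698)) = 1 * 1.418814 = 1.418814
  c_1 = sigma^2 (theta_1 + theta_2 psi_1) = 1 * (-0.443 + (0.647)(0.243)) = -0.285779
  c_2 = sigma^2 theta_2 = 1 * (0.647) = 0.647
Equations for k = 0 and k = 1 (AR order 1):
  gamma(0) = phi_1 gamma(1) + c_0
  gamma(1) = phi_1 gamma(0) + c_1
Substituting the second into the first: gamma(0) (1 - phi_1^2) = c_0 + phi_1 c_1, so
  gamma(0) = (c_0 + phi_1 c_1) / (1 - phi_1^2) = (1.418814 + (0.686)(-0.285779)) / (1 - (0.686)^2) = 1.222769 / 0.529404 = 2.309709.
  gamma(1) = phi_1 gamma(0) + c_1 = (0.686)(2.309709) + (-0.285779) = 1.298681.
For k = 2: gamma(2) = phi_1 gamma(1) + c_2
  = (0.686)(1.298681) + (0.647) = 1.537895.
Therefore gamma(2) = 1.5379 (to 4 decimal places).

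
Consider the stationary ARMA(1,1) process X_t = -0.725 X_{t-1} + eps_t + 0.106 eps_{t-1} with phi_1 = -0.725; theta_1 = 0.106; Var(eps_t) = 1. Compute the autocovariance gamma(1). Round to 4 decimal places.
\gamma(1) = -1.2046

Multiply the model equation by X_{t-k} and take expectations. With theta_0 = psi_0 = 1 and psi_j the MA(infinity) weights, this gives
  gamma(k) - sum_i phi_i gamma(k-i) = c_k,
  c_k = sigma^2 * sum_{j=k..q} theta_j psi_{j-k}   (c_k = 0 for k > q),
using gamma(-m) = gamma(m).
psi-weights needed (psi_j = theta_j + sum_i phi_i psi_{j-i}):
  psi_1 = theta_1 + phi_1 = 0.106 + (-0.725) = -0.619
Right-hand sides:
  c_0 = sigma^2 (1 + theta_1 psi_1) = 1 * (1 + (0.106)(-0.619)) = 1 * 0.934386 = 0.934386
  c_1 = sigma^2 theta_1 = 1 * (0.106) = 0.106
  c_2 = 0
Equations for k = 0 and k = 1 (AR order 1):
  gamma(0) = phi_1 gamma(1) + c_0
  gamma(1) = phi_1 gamma(0) + c_1
Substituting the second into the first: gamma(0) (1 - phi_1^2) = c_0 + phi_1 c_1, so
  gamma(0) = (c_0 + phi_1 c_1) / (1 - phi_1^2) = (0.934386 + (-0.725)(0.106)) / (1 - (-0.725)^2) = 0.857536 / 0.474375 = 1.807718.
  gamma(1) = phi_1 gamma(0) + c_1 = (-0.725)(1.807718) + (0.106) = -1.204595.
Therefore gamma(1) = -1.2046 (to 4 decimal places).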